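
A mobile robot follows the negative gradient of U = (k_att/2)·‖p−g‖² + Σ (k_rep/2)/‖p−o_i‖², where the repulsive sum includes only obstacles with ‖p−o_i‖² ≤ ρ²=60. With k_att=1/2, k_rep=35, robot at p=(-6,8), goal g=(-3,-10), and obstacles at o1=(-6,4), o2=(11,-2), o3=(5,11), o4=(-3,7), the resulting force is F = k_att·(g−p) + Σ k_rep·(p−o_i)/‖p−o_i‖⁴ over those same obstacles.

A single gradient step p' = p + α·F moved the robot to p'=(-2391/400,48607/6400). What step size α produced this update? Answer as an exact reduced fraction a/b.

α = 1/20

F_att = 1/2·(g−p) = 1/2·(3,-18) = (1.5000,-9.0000)
o1: d²=16 ≤ ρ²=60; F_rep = 35·(0,4)/16² = (0.0000,0.5469)
o2: d²=389 > ρ²=60 → inactive
o3: d²=130 > ρ²=60 → inactive
o4: d²=10 ≤ ρ²=60; F_rep = 35·(-3,1)/10² = (-1.0500,0.3500)
F = F_att + ΣF_rep = (0.4500,-8.1031)
Δp = p'−p = (0.0225,-0.4052); α = Δx/Fx = (9/400) / (9/20) = 1/20
check: Δy/Fy = (-2593/6400) / (-2593/320) = 1/20 ✓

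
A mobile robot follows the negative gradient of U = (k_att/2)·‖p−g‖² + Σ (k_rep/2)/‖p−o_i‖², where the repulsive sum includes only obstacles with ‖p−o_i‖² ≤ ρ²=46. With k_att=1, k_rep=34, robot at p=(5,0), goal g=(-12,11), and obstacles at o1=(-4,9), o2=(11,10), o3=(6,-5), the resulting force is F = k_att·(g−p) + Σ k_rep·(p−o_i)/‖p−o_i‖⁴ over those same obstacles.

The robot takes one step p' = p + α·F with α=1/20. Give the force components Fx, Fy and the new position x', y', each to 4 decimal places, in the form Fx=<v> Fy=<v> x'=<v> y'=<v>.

Fx=-17.0503 Fy=11.2515 x'=4.1475 y'=0.5626

F_att = 1·(g−p) = 1·(-17,11) = (-17.0000,11.0000)
o1: d²=162 > ρ²=46 → inactive
o2: d²=136 > ρ²=46 → inactive
o3: d²=26 ≤ ρ²=46; F_rep = 34·(-1,5)/26² = (-0.0503,0.2515)
F = F_att + ΣF_rep = (-17.0503,11.2515)
p' = p + 1/20·F = (4.1475,0.5626)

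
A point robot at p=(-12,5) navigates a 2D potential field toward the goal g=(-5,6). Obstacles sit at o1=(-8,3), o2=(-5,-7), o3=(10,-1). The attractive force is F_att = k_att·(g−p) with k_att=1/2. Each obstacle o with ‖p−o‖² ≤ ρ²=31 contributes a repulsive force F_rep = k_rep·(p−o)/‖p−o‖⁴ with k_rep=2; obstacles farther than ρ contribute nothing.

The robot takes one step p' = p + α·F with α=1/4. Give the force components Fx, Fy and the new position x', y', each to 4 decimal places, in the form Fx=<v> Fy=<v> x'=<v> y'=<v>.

Fx=3.4800 Fy=0.5100 x'=-11.1300 y'=5.1275

F_att = 1/2·(g−p) = 1/2·(7,1) = (3.5000,0.5000)
o1: d²=20 ≤ ρ²=31; F_rep = 2·(-4,2)/20² = (-0.0200,0.0100)
o2: d²=193 > ρ²=31 → inactive
o3: d²=520 > ρ²=31 → inactive
F = F_att + ΣF_rep = (3.4800,0.5100)
p' = p + 1/4·F = (-11.1300,5.1275)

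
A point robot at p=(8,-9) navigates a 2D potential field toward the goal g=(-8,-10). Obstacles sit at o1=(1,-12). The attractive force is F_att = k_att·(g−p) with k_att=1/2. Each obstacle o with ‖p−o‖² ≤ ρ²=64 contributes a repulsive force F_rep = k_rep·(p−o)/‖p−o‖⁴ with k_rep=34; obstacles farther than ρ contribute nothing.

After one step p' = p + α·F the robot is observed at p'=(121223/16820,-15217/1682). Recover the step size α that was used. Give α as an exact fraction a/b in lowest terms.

α = 1/10

F_att = 1/2·(g−p) = 1/2·(-16,-1) = (-8.0000,-0.5000)
o1: d²=58 ≤ ρ²=64; F_rep = 34·(7,3)/58² = (0.0707,0.0303)
F = F_att + ΣF_rep = (-7.9293,-0.4697)
Δp = p'−p = (-0.7929,-0.0470); α = Δx/Fx = (-13337/16820) / (-13337/1682) = 1/10
check: Δy/Fy = (-79/1682) / (-395/841) = 1/10 ✓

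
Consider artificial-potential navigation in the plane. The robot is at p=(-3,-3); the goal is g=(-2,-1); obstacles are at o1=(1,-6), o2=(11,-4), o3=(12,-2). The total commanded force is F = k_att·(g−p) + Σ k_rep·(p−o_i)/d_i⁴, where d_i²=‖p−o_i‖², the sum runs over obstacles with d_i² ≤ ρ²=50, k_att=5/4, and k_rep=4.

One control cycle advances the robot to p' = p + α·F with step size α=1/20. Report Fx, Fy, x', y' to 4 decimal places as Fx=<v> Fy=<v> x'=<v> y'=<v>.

Fx=1.2244 Fy=2.5192 x'=-2.9388 y'=-2.8740

F_att = 5/4·(g−p) = 5/4·(1,2) = (1.2500,2.5000)
o1: d²=25 ≤ ρ²=50; F_rep = 4·(-4,3)/25² = (-0.0256,0.0192)
o2: d²=197 > ρ²=50 → inactive
o3: d²=226 > ρ²=50 → inactive
F = F_att + ΣF_rep = (1.2244,2.5192)
p' = p + 1/20·F = (-2.9388,-2.8740)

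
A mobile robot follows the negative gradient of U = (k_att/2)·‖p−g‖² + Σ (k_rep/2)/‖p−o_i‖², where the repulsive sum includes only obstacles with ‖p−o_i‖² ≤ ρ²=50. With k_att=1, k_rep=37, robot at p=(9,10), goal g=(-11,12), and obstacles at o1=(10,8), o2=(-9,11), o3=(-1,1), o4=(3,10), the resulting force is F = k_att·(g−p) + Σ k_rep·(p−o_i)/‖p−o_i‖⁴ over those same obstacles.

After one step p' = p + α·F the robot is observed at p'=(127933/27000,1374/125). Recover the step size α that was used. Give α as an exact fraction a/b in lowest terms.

F_att = 1·(g−p) = 1·(-20,2) = (-20.0000,2.0000)
o1: d²=5 ≤ ρ²=50; F_rep = 37·(-1,2)/5² = (-1.4800,2.9600)
o2: d²=325 > ρ²=50 → inactive
o3: d²=181 > ρ²=50 → inactive
o4: d²=36 ≤ ρ²=50; F_rep = 37·(6,0)/36² = (0.1713,0.0000)
F = F_att + ΣF_rep = (-21.3087,4.9600)
Δp = p'−p = (-4.2617,0.9920); α = Δx/Fx = (-115067/27000) / (-115067/5400) = 1/5
check: Δy/Fy = (124/125) / (124/25) = 1/5 ✓

α = 1/5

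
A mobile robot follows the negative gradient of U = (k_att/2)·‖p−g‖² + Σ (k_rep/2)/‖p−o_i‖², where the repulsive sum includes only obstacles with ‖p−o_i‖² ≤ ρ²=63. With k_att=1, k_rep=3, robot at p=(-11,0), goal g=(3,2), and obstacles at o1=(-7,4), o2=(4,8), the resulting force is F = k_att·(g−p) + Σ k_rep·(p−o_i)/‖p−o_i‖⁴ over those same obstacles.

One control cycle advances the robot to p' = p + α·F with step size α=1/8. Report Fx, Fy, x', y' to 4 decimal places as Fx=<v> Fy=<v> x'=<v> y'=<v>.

Fx=13.9883 Fy=1.9883 x'=-9.2515 y'=0.2485

F_att = 1·(g−p) = 1·(14,2) = (14.0000,2.0000)
o1: d²=32 ≤ ρ²=63; F_rep = 3·(-4,-4)/32² = (-0.0117,-0.0117)
o2: d²=289 > ρ²=63 → inactive
F = F_att + ΣF_rep = (13.9883,1.9883)
p' = p + 1/8·F = (-9.2515,0.2485)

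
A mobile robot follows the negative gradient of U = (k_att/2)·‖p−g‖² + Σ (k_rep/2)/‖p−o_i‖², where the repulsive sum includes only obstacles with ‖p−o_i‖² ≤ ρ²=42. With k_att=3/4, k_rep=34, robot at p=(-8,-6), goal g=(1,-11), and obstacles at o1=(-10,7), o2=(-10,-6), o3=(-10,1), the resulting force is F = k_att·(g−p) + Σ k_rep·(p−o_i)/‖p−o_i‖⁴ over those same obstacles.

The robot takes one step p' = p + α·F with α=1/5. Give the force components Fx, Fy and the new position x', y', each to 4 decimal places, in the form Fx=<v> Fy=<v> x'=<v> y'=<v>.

F_att = 3/4·(g−p) = 3/4·(9,-5) = (6.7500,-3.7500)
o1: d²=173 > ρ²=42 → inactive
o2: d²=4 ≤ ρ²=42; F_rep = 34·(2,0)/4² = (4.2500,0.0000)
o3: d²=53 > ρ²=42 → inactive
F = F_att + ΣF_rep = (11.0000,-3.7500)
p' = p + 1/5·F = (-5.8000,-6.7500)

Fx=11.0000 Fy=-3.7500 x'=-5.8000 y'=-6.7500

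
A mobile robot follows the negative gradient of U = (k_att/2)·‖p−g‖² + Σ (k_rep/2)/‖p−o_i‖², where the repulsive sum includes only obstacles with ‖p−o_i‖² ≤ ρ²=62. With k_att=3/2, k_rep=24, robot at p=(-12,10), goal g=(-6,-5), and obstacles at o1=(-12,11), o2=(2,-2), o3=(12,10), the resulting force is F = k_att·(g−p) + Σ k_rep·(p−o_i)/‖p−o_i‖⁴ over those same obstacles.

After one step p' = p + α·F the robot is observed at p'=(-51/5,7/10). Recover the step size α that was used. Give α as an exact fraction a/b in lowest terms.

α = 1/5

F_att = 3/2·(g−p) = 3/2·(6,-15) = (9.0000,-22.5000)
o1: d²=1 ≤ ρ²=62; F_rep = 24·(0,-1)/1² = (0.0000,-24.0000)
o2: d²=340 > ρ²=62 → inactive
o3: d²=576 > ρ²=62 → inactive
F = F_att + ΣF_rep = (9.0000,-46.5000)
Δp = p'−p = (1.8000,-9.3000); α = Δx/Fx = (9/5) / (9) = 1/5
check: Δy/Fy = (-93/10) / (-93/2) = 1/5 ✓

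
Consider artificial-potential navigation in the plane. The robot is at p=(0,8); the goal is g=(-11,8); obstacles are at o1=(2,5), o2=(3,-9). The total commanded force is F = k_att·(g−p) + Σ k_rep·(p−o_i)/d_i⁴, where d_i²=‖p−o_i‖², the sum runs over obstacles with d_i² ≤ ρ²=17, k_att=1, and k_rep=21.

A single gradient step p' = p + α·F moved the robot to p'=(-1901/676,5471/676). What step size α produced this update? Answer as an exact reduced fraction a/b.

F_att = 1·(g−p) = 1·(-11,0) = (-11.0000,0.0000)
o1: d²=13 ≤ ρ²=17; F_rep = 21·(-2,3)/13² = (-0.2485,0.3728)
o2: d²=298 > ρ²=17 → inactive
F = F_att + ΣF_rep = (-11.2485,0.3728)
Δp = p'−p = (-2.8121,0.0932); α = Δx/Fx = (-1901/676) / (-1901/169) = 1/4
check: Δy/Fy = (63/676) / (63/169) = 1/4 ✓

α = 1/4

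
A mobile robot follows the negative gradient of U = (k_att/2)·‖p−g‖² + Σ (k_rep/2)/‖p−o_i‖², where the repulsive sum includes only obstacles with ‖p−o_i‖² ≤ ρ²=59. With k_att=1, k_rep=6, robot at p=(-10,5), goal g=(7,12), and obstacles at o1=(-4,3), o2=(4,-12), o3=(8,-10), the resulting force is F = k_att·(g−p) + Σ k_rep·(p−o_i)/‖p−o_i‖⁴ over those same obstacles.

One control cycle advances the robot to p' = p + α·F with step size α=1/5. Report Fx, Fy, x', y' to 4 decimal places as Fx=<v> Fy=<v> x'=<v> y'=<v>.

Fx=16.9775 Fy=7.0075 x'=-6.6045 y'=6.4015

F_att = 1·(g−p) = 1·(17,7) = (17.0000,7.0000)
o1: d²=40 ≤ ρ²=59; F_rep = 6·(-6,2)/40² = (-0.0225,0.0075)
o2: d²=485 > ρ²=59 → inactive
o3: d²=549 > ρ²=59 → inactive
F = F_att + ΣF_rep = (16.9775,7.0075)
p' = p + 1/5·F = (-6.6045,6.4015)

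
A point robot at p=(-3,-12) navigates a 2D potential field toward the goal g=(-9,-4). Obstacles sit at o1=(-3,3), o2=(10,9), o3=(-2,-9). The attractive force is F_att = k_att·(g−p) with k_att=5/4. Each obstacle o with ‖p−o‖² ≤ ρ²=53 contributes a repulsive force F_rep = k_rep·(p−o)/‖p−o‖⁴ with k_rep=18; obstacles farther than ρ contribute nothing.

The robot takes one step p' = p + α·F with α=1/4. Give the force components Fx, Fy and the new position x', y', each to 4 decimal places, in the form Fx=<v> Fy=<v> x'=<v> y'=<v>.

F_att = 5/4·(g−p) = 5/4·(-6,8) = (-7.5000,10.0000)
o1: d²=225 > ρ²=53 → inactive
o2: d²=610 > ρ²=53 → inactive
o3: d²=10 ≤ ρ²=53; F_rep = 18·(-1,-3)/10² = (-0.1800,-0.5400)
F = F_att + ΣF_rep = (-7.6800,9.4600)
p' = p + 1/4·F = (-4.9200,-9.6350)

Fx=-7.6800 Fy=9.4600 x'=-4.9200 y'=-9.6350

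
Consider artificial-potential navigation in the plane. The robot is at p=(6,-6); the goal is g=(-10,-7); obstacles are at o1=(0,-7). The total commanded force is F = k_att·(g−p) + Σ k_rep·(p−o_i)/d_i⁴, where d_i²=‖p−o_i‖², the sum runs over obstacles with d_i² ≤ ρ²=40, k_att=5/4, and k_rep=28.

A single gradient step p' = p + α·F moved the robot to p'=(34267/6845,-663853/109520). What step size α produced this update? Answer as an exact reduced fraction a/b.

α = 1/20

F_att = 5/4·(g−p) = 5/4·(-16,-1) = (-20.0000,-1.2500)
o1: d²=37 ≤ ρ²=40; F_rep = 28·(6,1)/37² = (0.1227,0.0205)
F = F_att + ΣF_rep = (-19.8773,-1.2295)
Δp = p'−p = (-0.9939,-0.0615); α = Δx/Fx = (-6803/6845) / (-27212/1369) = 1/20
check: Δy/Fy = (-6733/109520) / (-6733/5476) = 1/20 ✓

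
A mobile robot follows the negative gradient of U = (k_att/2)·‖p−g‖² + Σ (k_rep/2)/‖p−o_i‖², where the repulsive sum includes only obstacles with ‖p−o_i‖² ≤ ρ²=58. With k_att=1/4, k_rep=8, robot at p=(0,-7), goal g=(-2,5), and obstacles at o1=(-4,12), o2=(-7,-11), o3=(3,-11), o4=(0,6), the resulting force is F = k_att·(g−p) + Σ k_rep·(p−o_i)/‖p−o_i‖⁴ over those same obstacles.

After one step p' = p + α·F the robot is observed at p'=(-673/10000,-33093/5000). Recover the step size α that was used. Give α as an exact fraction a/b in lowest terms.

F_att = 1/4·(g−p) = 1/4·(-2,12) = (-0.5000,3.0000)
o1: d²=377 > ρ²=58 → inactive
o2: d²=65 > ρ²=58 → inactive
o3: d²=25 ≤ ρ²=58; F_rep = 8·(-3,4)/25² = (-0.0384,0.0512)
o4: d²=169 > ρ²=58 → inactive
F = F_att + ΣF_rep = (-0.5384,3.0512)
Δp = p'−p = (-0.0673,0.3814); α = Δx/Fx = (-673/10000) / (-673/1250) = 1/8
check: Δy/Fy = (1907/5000) / (1907/625) = 1/8 ✓

α = 1/8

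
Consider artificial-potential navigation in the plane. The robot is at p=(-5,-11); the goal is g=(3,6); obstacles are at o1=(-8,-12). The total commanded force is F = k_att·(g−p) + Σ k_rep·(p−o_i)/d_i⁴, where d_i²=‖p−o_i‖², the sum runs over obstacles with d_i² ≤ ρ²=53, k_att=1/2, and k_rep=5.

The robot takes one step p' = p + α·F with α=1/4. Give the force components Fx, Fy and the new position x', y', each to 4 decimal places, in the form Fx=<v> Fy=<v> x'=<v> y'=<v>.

Fx=4.1500 Fy=8.5500 x'=-3.9625 y'=-8.8625

F_att = 1/2·(g−p) = 1/2·(8,17) = (4.0000,8.5000)
o1: d²=10 ≤ ρ²=53; F_rep = 5·(3,1)/10² = (0.1500,0.0500)
F = F_att + ΣF_rep = (4.1500,8.5500)
p' = p + 1/4·F = (-3.9625,-8.8625)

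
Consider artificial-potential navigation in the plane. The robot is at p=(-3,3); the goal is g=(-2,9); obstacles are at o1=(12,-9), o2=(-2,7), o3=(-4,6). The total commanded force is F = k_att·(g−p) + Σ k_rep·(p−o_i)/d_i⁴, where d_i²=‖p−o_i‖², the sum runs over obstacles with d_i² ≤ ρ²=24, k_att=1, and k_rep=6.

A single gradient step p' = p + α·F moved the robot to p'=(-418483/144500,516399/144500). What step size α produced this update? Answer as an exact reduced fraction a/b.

α = 1/10

F_att = 1·(g−p) = 1·(1,6) = (1.0000,6.0000)
o1: d²=369 > ρ²=24 → inactive
o2: d²=17 ≤ ρ²=24; F_rep = 6·(-1,-4)/17² = (-0.0208,-0.0830)
o3: d²=10 ≤ ρ²=24; F_rep = 6·(1,-3)/10² = (0.0600,-0.1800)
F = F_att + ΣF_rep = (1.0392,5.7370)
Δp = p'−p = (0.1039,0.5737); α = Δx/Fx = (15017/144500) / (15017/14450) = 1/10
check: Δy/Fy = (82899/144500) / (82899/14450) = 1/10 ✓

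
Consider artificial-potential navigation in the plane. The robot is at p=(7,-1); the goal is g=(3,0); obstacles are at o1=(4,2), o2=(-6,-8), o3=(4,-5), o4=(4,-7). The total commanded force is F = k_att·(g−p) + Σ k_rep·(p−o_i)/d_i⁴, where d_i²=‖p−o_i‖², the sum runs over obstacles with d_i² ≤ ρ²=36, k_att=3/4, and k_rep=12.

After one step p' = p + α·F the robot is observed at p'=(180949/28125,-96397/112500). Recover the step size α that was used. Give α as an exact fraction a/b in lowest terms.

F_att = 3/4·(g−p) = 3/4·(-4,1) = (-3.0000,0.7500)
o1: d²=18 ≤ ρ²=36; F_rep = 12·(3,-3)/18² = (0.1111,-0.1111)
o2: d²=218 > ρ²=36 → inactive
o3: d²=25 ≤ ρ²=36; F_rep = 12·(3,4)/25² = (0.0576,0.0768)
o4: d²=45 > ρ²=36 → inactive
F = F_att + ΣF_rep = (-2.8313,0.7157)
Δp = p'−p = (-0.5663,0.1431); α = Δx/Fx = (-15926/28125) / (-15926/5625) = 1/5
check: Δy/Fy = (16103/112500) / (16103/22500) = 1/5 ✓

α = 1/5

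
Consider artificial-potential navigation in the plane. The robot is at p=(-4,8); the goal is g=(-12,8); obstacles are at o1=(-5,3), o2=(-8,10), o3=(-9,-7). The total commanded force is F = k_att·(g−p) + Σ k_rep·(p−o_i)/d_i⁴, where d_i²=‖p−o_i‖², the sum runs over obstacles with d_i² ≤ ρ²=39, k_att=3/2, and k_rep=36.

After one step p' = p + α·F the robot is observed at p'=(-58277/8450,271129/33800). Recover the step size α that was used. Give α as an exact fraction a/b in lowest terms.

α = 1/4

F_att = 3/2·(g−p) = 3/2·(-8,0) = (-12.0000,0.0000)
o1: d²=26 ≤ ρ²=39; F_rep = 36·(1,5)/26² = (0.0533,0.2663)
o2: d²=20 ≤ ρ²=39; F_rep = 36·(4,-2)/20² = (0.3600,-0.1800)
o3: d²=250 > ρ²=39 → inactive
F = F_att + ΣF_rep = (-11.5867,0.0863)
Δp = p'−p = (-2.8967,0.0216); α = Δx/Fx = (-24477/8450) / (-48954/4225) = 1/4
check: Δy/Fy = (729/33800) / (729/8450) = 1/4 ✓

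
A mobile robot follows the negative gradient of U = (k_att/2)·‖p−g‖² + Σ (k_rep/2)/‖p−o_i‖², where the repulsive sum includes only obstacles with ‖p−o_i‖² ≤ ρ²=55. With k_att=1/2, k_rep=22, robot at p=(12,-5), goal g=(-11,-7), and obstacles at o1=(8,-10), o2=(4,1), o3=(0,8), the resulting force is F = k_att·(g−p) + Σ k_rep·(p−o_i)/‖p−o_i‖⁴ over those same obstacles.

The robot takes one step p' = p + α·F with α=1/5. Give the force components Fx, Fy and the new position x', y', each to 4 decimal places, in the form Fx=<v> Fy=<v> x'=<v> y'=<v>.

Fx=-11.4477 Fy=-0.9346 x'=9.7105 y'=-5.1869

F_att = 1/2·(g−p) = 1/2·(-23,-2) = (-11.5000,-1.0000)
o1: d²=41 ≤ ρ²=55; F_rep = 22·(4,5)/41² = (0.0523,0.0654)
o2: d²=100 > ρ²=55 → inactive
o3: d²=313 > ρ²=55 → inactive
F = F_att + ΣF_rep = (-11.4477,-0.9346)
p' = p + 1/5·F = (9.7105,-5.1869)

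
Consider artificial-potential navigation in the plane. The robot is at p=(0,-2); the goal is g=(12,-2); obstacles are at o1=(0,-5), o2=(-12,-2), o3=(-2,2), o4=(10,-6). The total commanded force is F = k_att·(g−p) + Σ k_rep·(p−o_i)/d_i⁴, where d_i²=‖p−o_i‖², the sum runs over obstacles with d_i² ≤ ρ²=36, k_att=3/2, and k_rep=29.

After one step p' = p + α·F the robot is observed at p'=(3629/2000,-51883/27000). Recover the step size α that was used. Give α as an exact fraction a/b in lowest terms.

α = 1/10

F_att = 3/2·(g−p) = 3/2·(12,0) = (18.0000,0.0000)
o1: d²=9 ≤ ρ²=36; F_rep = 29·(0,3)/9² = (0.0000,1.0741)
o2: d²=144 > ρ²=36 → inactive
o3: d²=20 ≤ ρ²=36; F_rep = 29·(2,-4)/20² = (0.1450,-0.2900)
o4: d²=116 > ρ²=36 → inactive
F = F_att + ΣF_rep = (18.1450,0.7841)
Δp = p'−p = (1.8145,0.0784); α = Δx/Fx = (3629/2000) / (3629/200) = 1/10
check: Δy/Fy = (2117/27000) / (2117/2700) = 1/10 ✓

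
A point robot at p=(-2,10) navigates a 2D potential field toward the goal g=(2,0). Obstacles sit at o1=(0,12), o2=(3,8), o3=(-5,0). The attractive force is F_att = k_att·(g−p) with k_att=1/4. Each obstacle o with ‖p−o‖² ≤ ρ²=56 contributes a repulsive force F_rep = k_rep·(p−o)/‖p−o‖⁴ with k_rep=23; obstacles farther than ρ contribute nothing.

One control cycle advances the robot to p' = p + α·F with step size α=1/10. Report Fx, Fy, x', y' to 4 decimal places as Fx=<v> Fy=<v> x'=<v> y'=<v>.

Fx=0.1445 Fy=-3.1641 x'=-1.9855 y'=9.6836

F_att = 1/4·(g−p) = 1/4·(4,-10) = (1.0000,-2.5000)
o1: d²=8 ≤ ρ²=56; F_rep = 23·(-2,-2)/8² = (-0.7188,-0.7188)
o2: d²=29 ≤ ρ²=56; F_rep = 23·(-5,2)/29² = (-0.1367,0.0547)
o3: d²=109 > ρ²=56 → inactive
F = F_att + ΣF_rep = (0.1445,-3.1641)
p' = p + 1/10·F = (-1.9855,9.6836)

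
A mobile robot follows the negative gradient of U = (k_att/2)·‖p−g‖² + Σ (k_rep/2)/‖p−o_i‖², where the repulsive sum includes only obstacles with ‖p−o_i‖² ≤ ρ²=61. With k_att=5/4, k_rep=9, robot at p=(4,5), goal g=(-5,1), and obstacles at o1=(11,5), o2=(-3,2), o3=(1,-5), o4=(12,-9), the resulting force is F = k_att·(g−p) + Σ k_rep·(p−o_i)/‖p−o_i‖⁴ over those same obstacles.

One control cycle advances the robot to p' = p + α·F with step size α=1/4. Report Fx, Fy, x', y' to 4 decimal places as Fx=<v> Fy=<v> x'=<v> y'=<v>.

F_att = 5/4·(g−p) = 5/4·(-9,-4) = (-11.2500,-5.0000)
o1: d²=49 ≤ ρ²=61; F_rep = 9·(-7,0)/49² = (-0.0262,0.0000)
o2: d²=58 ≤ ρ²=61; F_rep = 9·(7,3)/58² = (0.0187,0.0080)
o3: d²=109 > ρ²=61 → inactive
o4: d²=260 > ρ²=61 → inactive
F = F_att + ΣF_rep = (-11.2575,-4.9920)
p' = p + 1/4·F = (1.1856,3.7520)

Fx=-11.2575 Fy=-4.9920 x'=1.1856 y'=3.7520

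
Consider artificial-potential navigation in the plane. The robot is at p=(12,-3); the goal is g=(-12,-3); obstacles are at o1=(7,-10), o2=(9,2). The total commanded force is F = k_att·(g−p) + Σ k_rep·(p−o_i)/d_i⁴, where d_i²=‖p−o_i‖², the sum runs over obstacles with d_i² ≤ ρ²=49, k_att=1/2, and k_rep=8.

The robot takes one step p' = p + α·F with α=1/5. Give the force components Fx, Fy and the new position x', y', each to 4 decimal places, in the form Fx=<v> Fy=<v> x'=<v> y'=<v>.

Fx=-11.9792 Fy=-0.0346 x'=9.6042 y'=-3.0069

F_att = 1/2·(g−p) = 1/2·(-24,0) = (-12.0000,0.0000)
o1: d²=74 > ρ²=49 → inactive
o2: d²=34 ≤ ρ²=49; F_rep = 8·(3,-5)/34² = (0.0208,-0.0346)
F = F_att + ΣF_rep = (-11.9792,-0.0346)
p' = p + 1/5·F = (9.6042,-3.0069)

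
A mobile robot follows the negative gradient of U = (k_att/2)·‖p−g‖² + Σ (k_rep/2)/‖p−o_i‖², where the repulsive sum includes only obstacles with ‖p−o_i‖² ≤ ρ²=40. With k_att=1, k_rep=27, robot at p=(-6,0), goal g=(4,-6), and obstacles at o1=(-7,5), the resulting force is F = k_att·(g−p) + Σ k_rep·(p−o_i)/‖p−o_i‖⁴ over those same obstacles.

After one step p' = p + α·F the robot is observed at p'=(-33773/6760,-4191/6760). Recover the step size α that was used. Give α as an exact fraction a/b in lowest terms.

F_att = 1·(g−p) = 1·(10,-6) = (10.0000,-6.0000)
o1: d²=26 ≤ ρ²=40; F_rep = 27·(1,-5)/26² = (0.0399,-0.1997)
F = F_att + ΣF_rep = (10.0399,-6.1997)
Δp = p'−p = (1.0040,-0.6200); α = Δx/Fx = (6787/6760) / (6787/676) = 1/10
check: Δy/Fy = (-4191/6760) / (-4191/676) = 1/10 ✓

α = 1/10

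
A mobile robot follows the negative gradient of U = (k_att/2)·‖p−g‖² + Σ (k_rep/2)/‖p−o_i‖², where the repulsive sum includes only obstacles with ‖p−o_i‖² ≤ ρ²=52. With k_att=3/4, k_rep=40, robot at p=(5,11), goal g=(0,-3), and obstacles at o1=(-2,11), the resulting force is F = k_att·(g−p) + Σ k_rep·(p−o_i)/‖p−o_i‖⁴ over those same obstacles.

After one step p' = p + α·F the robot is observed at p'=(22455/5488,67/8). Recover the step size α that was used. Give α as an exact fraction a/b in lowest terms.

α = 1/4

F_att = 3/4·(g−p) = 3/4·(-5,-14) = (-3.7500,-10.5000)
o1: d²=49 ≤ ρ²=52; F_rep = 40·(7,0)/49² = (0.1166,0.0000)
F = F_att + ΣF_rep = (-3.6334,-10.5000)
Δp = p'−p = (-0.9083,-2.6250); α = Δx/Fx = (-4985/5488) / (-4985/1372) = 1/4
check: Δy/Fy = (-21/8) / (-21/2) = 1/4 ✓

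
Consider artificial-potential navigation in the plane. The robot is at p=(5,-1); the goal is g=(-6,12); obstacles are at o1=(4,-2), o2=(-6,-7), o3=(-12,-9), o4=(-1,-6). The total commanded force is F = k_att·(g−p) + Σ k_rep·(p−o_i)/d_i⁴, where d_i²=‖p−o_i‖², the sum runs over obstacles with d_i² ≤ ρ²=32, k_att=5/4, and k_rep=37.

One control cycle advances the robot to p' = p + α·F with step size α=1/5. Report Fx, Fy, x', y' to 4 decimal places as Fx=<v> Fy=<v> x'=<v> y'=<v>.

F_att = 5/4·(g−p) = 5/4·(-11,13) = (-13.7500,16.2500)
o1: d²=2 ≤ ρ²=32; F_rep = 37·(1,1)/2² = (9.2500,9.2500)
o2: d²=157 > ρ²=32 → inactive
o3: d²=353 > ρ²=32 → inactive
o4: d²=61 > ρ²=32 → inactive
F = F_att + ΣF_rep = (-4.5000,25.5000)
p' = p + 1/5·F = (4.1000,4.1000)

Fx=-4.5000 Fy=25.5000 x'=4.1000 y'=4.1000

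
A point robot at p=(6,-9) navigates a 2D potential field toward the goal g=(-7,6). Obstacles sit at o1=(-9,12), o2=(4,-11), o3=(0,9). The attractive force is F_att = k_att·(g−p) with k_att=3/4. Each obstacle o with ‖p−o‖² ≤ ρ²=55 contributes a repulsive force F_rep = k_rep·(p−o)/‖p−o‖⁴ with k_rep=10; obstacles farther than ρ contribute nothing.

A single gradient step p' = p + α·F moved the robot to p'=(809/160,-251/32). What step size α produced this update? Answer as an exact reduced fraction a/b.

α = 1/10

F_att = 3/4·(g−p) = 3/4·(-13,15) = (-9.7500,11.2500)
o1: d²=666 > ρ²=55 → inactive
o2: d²=8 ≤ ρ²=55; F_rep = 10·(2,2)/8² = (0.3125,0.3125)
o3: d²=360 > ρ²=55 → inactive
F = F_att + ΣF_rep = (-9.4375,11.5625)
Δp = p'−p = (-0.9437,1.1562); α = Δx/Fx = (-151/160) / (-151/16) = 1/10
check: Δy/Fy = (37/32) / (185/16) = 1/10 ✓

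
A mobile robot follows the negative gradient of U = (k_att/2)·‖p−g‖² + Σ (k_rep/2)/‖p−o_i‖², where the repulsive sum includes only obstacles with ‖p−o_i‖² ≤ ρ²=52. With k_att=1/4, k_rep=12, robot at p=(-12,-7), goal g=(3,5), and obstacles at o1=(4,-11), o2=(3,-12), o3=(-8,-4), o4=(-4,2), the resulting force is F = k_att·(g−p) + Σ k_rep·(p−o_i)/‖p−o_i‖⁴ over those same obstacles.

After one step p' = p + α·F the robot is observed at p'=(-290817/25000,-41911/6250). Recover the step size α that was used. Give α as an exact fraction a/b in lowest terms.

α = 1/10

F_att = 1/4·(g−p) = 1/4·(15,12) = (3.7500,3.0000)
o1: d²=272 > ρ²=52 → inactive
o2: d²=250 > ρ²=52 → inactive
o3: d²=25 ≤ ρ²=52; F_rep = 12·(-4,-3)/25² = (-0.0768,-0.0576)
o4: d²=145 > ρ²=52 → inactive
F = F_att + ΣF_rep = (3.6732,2.9424)
Δp = p'−p = (0.3673,0.2942); α = Δx/Fx = (9183/25000) / (9183/2500) = 1/10
check: Δy/Fy = (1839/6250) / (1839/625) = 1/10 ✓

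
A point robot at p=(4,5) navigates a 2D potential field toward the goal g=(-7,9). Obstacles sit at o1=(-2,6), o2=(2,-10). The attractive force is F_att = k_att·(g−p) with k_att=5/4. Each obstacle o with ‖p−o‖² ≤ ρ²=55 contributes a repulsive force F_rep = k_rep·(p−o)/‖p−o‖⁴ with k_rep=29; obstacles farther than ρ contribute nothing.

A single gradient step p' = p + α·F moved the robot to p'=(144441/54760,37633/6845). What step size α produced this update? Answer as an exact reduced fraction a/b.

F_att = 5/4·(g−p) = 5/4·(-11,4) = (-13.7500,5.0000)
o1: d²=37 ≤ ρ²=55; F_rep = 29·(6,-1)/37² = (0.1271,-0.0212)
o2: d²=229 > ρ²=55 → inactive
F = F_att + ΣF_rep = (-13.6229,4.9788)
Δp = p'−p = (-1.3623,0.4979); α = Δx/Fx = (-74599/54760) / (-74599/5476) = 1/10
check: Δy/Fy = (3408/6845) / (6816/1369) = 1/10 ✓

α = 1/10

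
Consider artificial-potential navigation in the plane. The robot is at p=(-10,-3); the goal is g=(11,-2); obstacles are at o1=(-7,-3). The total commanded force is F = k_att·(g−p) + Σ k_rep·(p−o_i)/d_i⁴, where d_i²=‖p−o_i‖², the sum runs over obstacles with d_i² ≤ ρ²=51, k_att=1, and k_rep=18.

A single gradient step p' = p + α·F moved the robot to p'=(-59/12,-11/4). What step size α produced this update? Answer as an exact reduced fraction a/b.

F_att = 1·(g−p) = 1·(21,1) = (21.0000,1.0000)
o1: d²=9 ≤ ρ²=51; F_rep = 18·(-3,0)/9² = (-0.6667,0.0000)
F = F_att + ΣF_rep = (20.3333,1.0000)
Δp = p'−p = (5.0833,0.2500); α = Δx/Fx = (61/12) / (61/3) = 1/4
check: Δy/Fy = (1/4) / (1) = 1/4 ✓

α = 1/4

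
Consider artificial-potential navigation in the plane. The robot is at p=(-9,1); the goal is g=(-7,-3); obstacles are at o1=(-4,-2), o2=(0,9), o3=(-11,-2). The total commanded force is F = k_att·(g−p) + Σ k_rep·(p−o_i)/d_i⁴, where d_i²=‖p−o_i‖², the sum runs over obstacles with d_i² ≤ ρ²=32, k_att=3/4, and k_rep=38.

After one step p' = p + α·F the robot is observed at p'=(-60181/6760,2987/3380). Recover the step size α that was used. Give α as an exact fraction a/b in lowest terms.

F_att = 3/4·(g−p) = 3/4·(2,-4) = (1.5000,-3.0000)
o1: d²=34 > ρ²=32 → inactive
o2: d²=145 > ρ²=32 → inactive
o3: d²=13 ≤ ρ²=32; F_rep = 38·(2,3)/13² = (0.4497,0.6746)
F = F_att + ΣF_rep = (1.9497,-2.3254)
Δp = p'−p = (0.0975,-0.1163); α = Δx/Fx = (659/6760) / (659/338) = 1/20
check: Δy/Fy = (-393/3380) / (-393/169) = 1/20 ✓

α = 1/20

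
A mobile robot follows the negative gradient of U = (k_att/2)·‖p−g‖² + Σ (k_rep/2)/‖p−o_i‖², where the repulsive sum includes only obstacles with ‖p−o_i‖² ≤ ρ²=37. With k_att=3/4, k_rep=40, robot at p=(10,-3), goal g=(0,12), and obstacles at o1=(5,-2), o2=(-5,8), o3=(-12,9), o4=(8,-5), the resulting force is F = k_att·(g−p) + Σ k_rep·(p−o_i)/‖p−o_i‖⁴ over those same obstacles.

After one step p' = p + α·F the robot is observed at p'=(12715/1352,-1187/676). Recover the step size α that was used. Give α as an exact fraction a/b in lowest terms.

α = 1/10

F_att = 3/4·(g−p) = 3/4·(-10,15) = (-7.5000,11.2500)
o1: d²=26 ≤ ρ²=37; F_rep = 40·(5,-1)/26² = (0.2959,-0.0592)
o2: d²=346 > ρ²=37 → inactive
o3: d²=628 > ρ²=37 → inactive
o4: d²=8 ≤ ρ²=37; F_rep = 40·(2,2)/8² = (1.2500,1.2500)
F = F_att + ΣF_rep = (-5.9541,12.4408)
Δp = p'−p = (-0.5954,1.2441); α = Δx/Fx = (-805/1352) / (-4025/676) = 1/10
check: Δy/Fy = (841/676) / (4205/338) = 1/10 ✓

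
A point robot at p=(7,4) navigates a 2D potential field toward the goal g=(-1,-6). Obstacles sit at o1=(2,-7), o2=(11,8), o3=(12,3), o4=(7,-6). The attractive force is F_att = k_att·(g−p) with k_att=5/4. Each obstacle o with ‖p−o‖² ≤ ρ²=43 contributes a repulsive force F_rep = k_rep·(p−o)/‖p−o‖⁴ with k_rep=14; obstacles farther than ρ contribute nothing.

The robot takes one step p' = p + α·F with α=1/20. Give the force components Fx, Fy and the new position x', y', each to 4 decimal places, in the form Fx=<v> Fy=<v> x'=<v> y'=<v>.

Fx=-10.1582 Fy=-12.5340 x'=6.4921 y'=3.3733

F_att = 5/4·(g−p) = 5/4·(-8,-10) = (-10.0000,-12.5000)
o1: d²=146 > ρ²=43 → inactive
o2: d²=32 ≤ ρ²=43; F_rep = 14·(-4,-4)/32² = (-0.0547,-0.0547)
o3: d²=26 ≤ ρ²=43; F_rep = 14·(-5,1)/26² = (-0.1036,0.0207)
o4: d²=100 > ρ²=43 → inactive
F = F_att + ΣF_rep = (-10.1582,-12.5340)
p' = p + 1/20·F = (6.4921,3.3733)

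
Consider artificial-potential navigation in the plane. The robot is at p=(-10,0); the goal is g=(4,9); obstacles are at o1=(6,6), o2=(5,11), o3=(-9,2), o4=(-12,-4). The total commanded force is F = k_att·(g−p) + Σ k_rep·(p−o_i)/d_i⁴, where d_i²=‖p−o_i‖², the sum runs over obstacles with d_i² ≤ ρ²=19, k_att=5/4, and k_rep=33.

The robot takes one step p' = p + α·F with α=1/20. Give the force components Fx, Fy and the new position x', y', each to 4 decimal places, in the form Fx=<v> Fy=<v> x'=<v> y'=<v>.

F_att = 5/4·(g−p) = 5/4·(14,9) = (17.5000,11.2500)
o1: d²=292 > ρ²=19 → inactive
o2: d²=346 > ρ²=19 → inactive
o3: d²=5 ≤ ρ²=19; F_rep = 33·(-1,-2)/5² = (-1.3200,-2.6400)
o4: d²=20 > ρ²=19 → inactive
F = F_att + ΣF_rep = (16.1800,8.6100)
p' = p + 1/20·F = (-9.1910,0.4305)

Fx=16.1800 Fy=8.6100 x'=-9.1910 y'=0.4305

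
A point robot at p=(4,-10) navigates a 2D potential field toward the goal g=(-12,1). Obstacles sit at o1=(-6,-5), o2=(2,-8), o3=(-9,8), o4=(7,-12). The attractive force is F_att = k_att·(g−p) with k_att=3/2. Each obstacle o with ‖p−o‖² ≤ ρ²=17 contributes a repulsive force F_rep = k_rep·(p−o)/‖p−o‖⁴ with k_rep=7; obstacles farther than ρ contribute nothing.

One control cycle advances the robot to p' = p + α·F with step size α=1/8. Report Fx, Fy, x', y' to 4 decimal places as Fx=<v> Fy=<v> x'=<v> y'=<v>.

F_att = 3/2·(g−p) = 3/2·(-16,11) = (-24.0000,16.5000)
o1: d²=125 > ρ²=17 → inactive
o2: d²=8 ≤ ρ²=17; F_rep = 7·(2,-2)/8² = (0.2188,-0.2188)
o3: d²=493 > ρ²=17 → inactive
o4: d²=13 ≤ ρ²=17; F_rep = 7·(-3,2)/13² = (-0.1243,0.0828)
F = F_att + ΣF_rep = (-23.9055,16.3641)
p' = p + 1/8·F = (1.0118,-7.9545)

Fx=-23.9055 Fy=16.3641 x'=1.0118 y'=-7.9545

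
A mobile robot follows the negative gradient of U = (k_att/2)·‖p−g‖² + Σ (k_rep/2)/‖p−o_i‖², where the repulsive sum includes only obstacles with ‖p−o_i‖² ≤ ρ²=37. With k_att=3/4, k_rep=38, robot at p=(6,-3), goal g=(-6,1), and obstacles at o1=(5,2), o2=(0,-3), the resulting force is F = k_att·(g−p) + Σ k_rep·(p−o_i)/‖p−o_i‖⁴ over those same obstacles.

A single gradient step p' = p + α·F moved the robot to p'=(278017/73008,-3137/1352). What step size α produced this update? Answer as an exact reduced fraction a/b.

α = 1/4

F_att = 3/4·(g−p) = 3/4·(-12,4) = (-9.0000,3.0000)
o1: d²=26 ≤ ρ²=37; F_rep = 38·(1,-5)/26² = (0.0562,-0.2811)
o2: d²=36 ≤ ρ²=37; F_rep = 38·(6,0)/36² = (0.1759,0.0000)
F = F_att + ΣF_rep = (-8.7679,2.7189)
Δp = p'−p = (-2.1920,0.6797); α = Δx/Fx = (-160031/73008) / (-160031/18252) = 1/4
check: Δy/Fy = (919/1352) / (919/338) = 1/4 ✓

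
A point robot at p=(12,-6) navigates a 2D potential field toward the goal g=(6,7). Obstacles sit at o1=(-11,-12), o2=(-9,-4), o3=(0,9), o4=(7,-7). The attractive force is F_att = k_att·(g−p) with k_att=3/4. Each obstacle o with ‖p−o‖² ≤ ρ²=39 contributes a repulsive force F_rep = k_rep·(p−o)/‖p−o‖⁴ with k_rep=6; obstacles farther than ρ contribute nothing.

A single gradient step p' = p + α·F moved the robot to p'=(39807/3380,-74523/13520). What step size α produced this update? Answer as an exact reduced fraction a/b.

α = 1/20

F_att = 3/4·(g−p) = 3/4·(-6,13) = (-4.5000,9.7500)
o1: d²=565 > ρ²=39 → inactive
o2: d²=445 > ρ²=39 → inactive
o3: d²=369 > ρ²=39 → inactive
o4: d²=26 ≤ ρ²=39; F_rep = 6·(5,1)/26² = (0.0444,0.0089)
F = F_att + ΣF_rep = (-4.4556,9.7589)
Δp = p'−p = (-0.2228,0.4879); α = Δx/Fx = (-753/3380) / (-753/169) = 1/20
check: Δy/Fy = (6597/13520) / (6597/676) = 1/20 ✓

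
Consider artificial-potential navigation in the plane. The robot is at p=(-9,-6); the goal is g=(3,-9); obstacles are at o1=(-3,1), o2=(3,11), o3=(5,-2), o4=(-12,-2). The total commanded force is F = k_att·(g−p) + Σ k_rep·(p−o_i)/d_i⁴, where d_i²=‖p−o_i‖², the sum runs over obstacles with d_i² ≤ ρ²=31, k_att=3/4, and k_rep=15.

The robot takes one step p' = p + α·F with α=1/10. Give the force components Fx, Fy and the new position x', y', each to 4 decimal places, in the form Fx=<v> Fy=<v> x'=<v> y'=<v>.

F_att = 3/4·(g−p) = 3/4·(12,-3) = (9.0000,-2.2500)
o1: d²=85 > ρ²=31 → inactive
o2: d²=433 > ρ²=31 → inactive
o3: d²=212 > ρ²=31 → inactive
o4: d²=25 ≤ ρ²=31; F_rep = 15·(3,-4)/25² = (0.0720,-0.0960)
F = F_att + ΣF_rep = (9.0720,-2.3460)
p' = p + 1/10·F = (-8.0928,-6.2346)

Fx=9.0720 Fy=-2.3460 x'=-8.0928 y'=-6.2346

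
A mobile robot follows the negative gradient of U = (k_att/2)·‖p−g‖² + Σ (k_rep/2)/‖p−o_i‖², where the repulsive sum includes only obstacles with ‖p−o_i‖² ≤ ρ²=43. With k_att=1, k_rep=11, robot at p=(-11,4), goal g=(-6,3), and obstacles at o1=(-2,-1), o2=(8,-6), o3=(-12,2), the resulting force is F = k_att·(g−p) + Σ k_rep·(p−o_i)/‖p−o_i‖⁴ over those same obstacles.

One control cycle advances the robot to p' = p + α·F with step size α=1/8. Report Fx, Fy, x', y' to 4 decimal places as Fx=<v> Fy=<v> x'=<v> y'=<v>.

F_att = 1·(g−p) = 1·(5,-1) = (5.0000,-1.0000)
o1: d²=106 > ρ²=43 → inactive
o2: d²=461 > ρ²=43 → inactive
o3: d²=5 ≤ ρ²=43; F_rep = 11·(1,2)/5² = (0.4400,0.8800)
F = F_att + ΣF_rep = (5.4400,-0.1200)
p' = p + 1/8·F = (-10.3200,3.9850)

Fx=5.4400 Fy=-0.1200 x'=-10.3200 y'=3.9850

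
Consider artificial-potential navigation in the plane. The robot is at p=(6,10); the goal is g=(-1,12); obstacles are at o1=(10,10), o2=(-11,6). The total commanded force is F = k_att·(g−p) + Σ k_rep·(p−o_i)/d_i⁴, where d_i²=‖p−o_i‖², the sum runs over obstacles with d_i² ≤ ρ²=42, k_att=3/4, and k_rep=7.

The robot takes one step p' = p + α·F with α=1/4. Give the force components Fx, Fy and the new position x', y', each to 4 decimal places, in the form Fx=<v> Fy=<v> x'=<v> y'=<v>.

Fx=-5.3594 Fy=1.5000 x'=4.6602 y'=10.3750

F_att = 3/4·(g−p) = 3/4·(-7,2) = (-5.2500,1.5000)
o1: d²=16 ≤ ρ²=42; F_rep = 7·(-4,0)/16² = (-0.1094,0.0000)
o2: d²=305 > ρ²=42 → inactive
F = F_att + ΣF_rep = (-5.3594,1.5000)
p' = p + 1/4·F = (4.6602,10.3750)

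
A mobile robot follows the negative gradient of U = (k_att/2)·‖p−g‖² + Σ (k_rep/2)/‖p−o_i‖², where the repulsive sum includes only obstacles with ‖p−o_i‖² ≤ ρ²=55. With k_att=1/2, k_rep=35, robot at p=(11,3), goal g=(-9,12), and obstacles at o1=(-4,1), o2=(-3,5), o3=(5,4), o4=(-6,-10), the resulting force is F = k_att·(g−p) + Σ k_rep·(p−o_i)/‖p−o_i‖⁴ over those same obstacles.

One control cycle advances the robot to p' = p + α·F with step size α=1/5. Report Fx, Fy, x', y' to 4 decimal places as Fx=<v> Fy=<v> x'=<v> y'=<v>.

F_att = 1/2·(g−p) = 1/2·(-20,9) = (-10.0000,4.5000)
o1: d²=229 > ρ²=55 → inactive
o2: d²=200 > ρ²=55 → inactive
o3: d²=37 ≤ ρ²=55; F_rep = 35·(6,-1)/37² = (0.1534,-0.0256)
o4: d²=458 > ρ²=55 → inactive
F = F_att + ΣF_rep = (-9.8466,4.4744)
p' = p + 1/5·F = (9.0307,3.8949)

Fx=-9.8466 Fy=4.4744 x'=9.0307 y'=3.8949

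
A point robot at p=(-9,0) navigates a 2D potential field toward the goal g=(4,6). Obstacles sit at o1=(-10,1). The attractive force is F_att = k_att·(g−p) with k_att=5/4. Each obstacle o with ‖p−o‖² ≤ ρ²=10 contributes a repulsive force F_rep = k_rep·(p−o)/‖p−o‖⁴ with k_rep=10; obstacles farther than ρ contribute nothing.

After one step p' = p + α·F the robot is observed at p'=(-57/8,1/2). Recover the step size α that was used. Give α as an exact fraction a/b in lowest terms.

F_att = 5/4·(g−p) = 5/4·(13,6) = (16.2500,7.5000)
o1: d²=2 ≤ ρ²=10; F_rep = 10·(1,-1)/2² = (2.5000,-2.5000)
F = F_att + ΣF_rep = (18.7500,5.0000)
Δp = p'−p = (1.8750,0.5000); α = Δx/Fx = (15/8) / (75/4) = 1/10
check: Δy/Fy = (1/2) / (5) = 1/10 ✓

α = 1/10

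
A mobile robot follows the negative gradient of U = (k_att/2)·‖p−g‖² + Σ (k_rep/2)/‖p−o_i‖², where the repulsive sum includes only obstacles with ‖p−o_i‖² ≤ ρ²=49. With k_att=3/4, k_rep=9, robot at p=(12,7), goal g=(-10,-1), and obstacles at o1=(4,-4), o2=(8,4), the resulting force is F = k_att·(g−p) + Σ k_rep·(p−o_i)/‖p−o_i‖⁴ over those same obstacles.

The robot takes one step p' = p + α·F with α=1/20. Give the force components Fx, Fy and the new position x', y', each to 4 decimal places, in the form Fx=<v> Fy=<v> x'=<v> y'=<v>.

F_att = 3/4·(g−p) = 3/4·(-22,-8) = (-16.5000,-6.0000)
o1: d²=185 > ρ²=49 → inactive
o2: d²=25 ≤ ρ²=49; F_rep = 9·(4,3)/25² = (0.0576,0.0432)
F = F_att + ΣF_rep = (-16.4424,-5.9568)
p' = p + 1/20·F = (11.1779,6.7022)

Fx=-16.4424 Fy=-5.9568 x'=11.1779 y'=6.7022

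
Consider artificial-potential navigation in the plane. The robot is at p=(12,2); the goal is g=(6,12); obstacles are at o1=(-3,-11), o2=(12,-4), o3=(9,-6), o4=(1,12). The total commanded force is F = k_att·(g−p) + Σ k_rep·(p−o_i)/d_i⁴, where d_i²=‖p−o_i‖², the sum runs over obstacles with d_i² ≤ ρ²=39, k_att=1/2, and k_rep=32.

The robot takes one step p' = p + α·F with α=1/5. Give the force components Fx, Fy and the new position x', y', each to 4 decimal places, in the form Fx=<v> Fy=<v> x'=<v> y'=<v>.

F_att = 1/2·(g−p) = 1/2·(-6,10) = (-3.0000,5.0000)
o1: d²=394 > ρ²=39 → inactive
o2: d²=36 ≤ ρ²=39; F_rep = 32·(0,6)/36² = (0.0000,0.1481)
o3: d²=73 > ρ²=39 → inactive
o4: d²=221 > ρ²=39 → inactive
F = F_att + ΣF_rep = (-3.0000,5.1481)
p' = p + 1/5·F = (11.4000,3.0296)

Fx=-3.0000 Fy=5.1481 x'=11.4000 y'=3.0296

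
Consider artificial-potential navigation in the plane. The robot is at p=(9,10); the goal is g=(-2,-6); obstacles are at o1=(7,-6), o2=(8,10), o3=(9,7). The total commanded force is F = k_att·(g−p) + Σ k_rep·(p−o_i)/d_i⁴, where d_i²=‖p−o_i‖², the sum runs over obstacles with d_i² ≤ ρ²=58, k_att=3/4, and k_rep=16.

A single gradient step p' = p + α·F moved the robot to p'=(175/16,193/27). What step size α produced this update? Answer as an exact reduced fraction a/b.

α = 1/4

F_att = 3/4·(g−p) = 3/4·(-11,-16) = (-8.2500,-12.0000)
o1: d²=260 > ρ²=58 → inactive
o2: d²=1 ≤ ρ²=58; F_rep = 16·(1,0)/1² = (16.0000,0.0000)
o3: d²=9 ≤ ρ²=58; F_rep = 16·(0,3)/9² = (0.0000,0.5926)
F = F_att + ΣF_rep = (7.7500,-11.4074)
Δp = p'−p = (1.9375,-2.8519); α = Δx/Fx = (31/16) / (31/4) = 1/4
check: Δy/Fy = (-77/27) / (-308/27) = 1/4 ✓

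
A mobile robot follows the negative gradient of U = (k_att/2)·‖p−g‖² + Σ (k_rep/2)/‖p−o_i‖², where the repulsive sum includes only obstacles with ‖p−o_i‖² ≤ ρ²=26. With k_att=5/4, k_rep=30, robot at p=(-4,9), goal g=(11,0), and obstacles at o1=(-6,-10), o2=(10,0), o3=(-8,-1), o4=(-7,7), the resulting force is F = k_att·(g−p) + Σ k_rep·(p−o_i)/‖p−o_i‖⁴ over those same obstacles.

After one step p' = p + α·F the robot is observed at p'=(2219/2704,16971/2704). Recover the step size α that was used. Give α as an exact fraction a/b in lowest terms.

F_att = 5/4·(g−p) = 5/4·(15,-9) = (18.7500,-11.2500)
o1: d²=365 > ρ²=26 → inactive
o2: d²=277 > ρ²=26 → inactive
o3: d²=116 > ρ²=26 → inactive
o4: d²=13 ≤ ρ²=26; F_rep = 30·(3,2)/13² = (0.5325,0.3550)
F = F_att + ΣF_rep = (19.2825,-10.8950)
Δp = p'−p = (4.8206,-2.7237); α = Δx/Fx = (13035/2704) / (13035/676) = 1/4
check: Δy/Fy = (-7365/2704) / (-7365/676) = 1/4 ✓

α = 1/4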